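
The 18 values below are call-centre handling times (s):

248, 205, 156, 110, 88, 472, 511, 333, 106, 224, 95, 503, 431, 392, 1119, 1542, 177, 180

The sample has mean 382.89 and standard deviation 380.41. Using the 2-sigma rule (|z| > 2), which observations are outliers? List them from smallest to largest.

1542

Cutoffs at x̄ ± 2s: 382.89 ± 2·380.41 = [-377.93, 1143.71].
1542: z = 3.05, |z| > 2 → outlier.
Every other value lies within [-377.93, 1143.71].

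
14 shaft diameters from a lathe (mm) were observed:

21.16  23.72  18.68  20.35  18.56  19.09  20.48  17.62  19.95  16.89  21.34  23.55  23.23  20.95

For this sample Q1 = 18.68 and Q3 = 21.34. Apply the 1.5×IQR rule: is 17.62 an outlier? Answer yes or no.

no

IQR = Q3 − Q1 = 21.34 − 18.68 = 2.66.
Lower fence = Q1 − 1.5·IQR = 18.68 − 3.99 = 14.69.
Upper fence = Q3 + 1.5·IQR = 21.34 + 3.99 = 25.33.
17.62 lies within [14.69, 25.33].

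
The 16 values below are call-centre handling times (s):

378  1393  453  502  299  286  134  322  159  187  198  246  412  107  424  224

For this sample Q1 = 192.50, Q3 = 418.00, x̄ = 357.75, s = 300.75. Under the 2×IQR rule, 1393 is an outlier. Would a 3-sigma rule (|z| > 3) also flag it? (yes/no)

yes

z = (1393 − 357.75) / 300.75 = 3.44.
|z| = 3.44 > 3.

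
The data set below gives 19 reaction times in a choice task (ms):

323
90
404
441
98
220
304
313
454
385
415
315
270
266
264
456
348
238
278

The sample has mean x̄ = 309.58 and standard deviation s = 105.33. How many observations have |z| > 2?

2

Cutoffs: x̄ ± 2s = [98.92, 520.24].
Outside the cutoffs: 90, 98.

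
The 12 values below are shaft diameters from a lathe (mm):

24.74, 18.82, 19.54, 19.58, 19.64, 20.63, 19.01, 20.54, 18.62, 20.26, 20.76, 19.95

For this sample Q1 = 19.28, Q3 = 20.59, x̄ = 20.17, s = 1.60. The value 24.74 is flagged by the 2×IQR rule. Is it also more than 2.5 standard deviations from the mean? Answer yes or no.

z = (24.74 − 20.17) / 1.60 = 2.86.
|z| = 2.86 > 2.5.

yes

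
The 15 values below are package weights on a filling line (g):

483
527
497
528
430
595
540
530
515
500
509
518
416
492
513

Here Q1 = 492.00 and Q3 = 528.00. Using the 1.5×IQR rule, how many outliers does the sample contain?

IQR = 36.00; fences at 492.00 − 54.00 = 438.00 and 528.00 + 54.00 = 582.00.
Outside the cutoffs: 416, 430, 595.

3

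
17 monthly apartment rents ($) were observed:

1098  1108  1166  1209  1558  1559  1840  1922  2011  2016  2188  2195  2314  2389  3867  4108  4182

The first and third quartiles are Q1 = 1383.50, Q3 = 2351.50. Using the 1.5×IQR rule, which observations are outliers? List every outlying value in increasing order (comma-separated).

3867, 4108, 4182

IQR = Q3 − Q1 = 2351.50 − 1383.50 = 968.00.
Lower fence = Q1 − 1.5·IQR = 1383.50 − 1452.00 = -68.50.
Upper fence = Q3 + 1.5·IQR = 2351.50 + 1452.00 = 3803.50.
3867 > 3803.50 → outlier.
4108 > 3803.50 → outlier.
4182 > 3803.50 → outlier.
All remaining values lie within [-68.50, 3803.50].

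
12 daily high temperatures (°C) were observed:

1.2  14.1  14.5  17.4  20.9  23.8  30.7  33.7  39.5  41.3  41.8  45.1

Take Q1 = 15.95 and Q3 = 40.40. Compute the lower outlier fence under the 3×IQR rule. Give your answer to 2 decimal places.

IQR = Q3 − Q1 = 40.40 − 15.95 = 24.45.
Lower fence = Q1 − 3·IQR = 15.95 − 73.35 = -57.40.
Upper fence = Q3 + 3·IQR = 40.40 + 73.35 = 113.75.

-57.40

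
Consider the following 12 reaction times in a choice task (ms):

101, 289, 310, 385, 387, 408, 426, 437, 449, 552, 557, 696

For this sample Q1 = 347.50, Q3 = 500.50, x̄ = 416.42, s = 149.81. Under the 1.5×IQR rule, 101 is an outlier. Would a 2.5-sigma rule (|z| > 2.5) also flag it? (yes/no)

no

z = (101 − 416.42) / 149.81 = -2.11.
|z| = 2.11 ≤ 2.5.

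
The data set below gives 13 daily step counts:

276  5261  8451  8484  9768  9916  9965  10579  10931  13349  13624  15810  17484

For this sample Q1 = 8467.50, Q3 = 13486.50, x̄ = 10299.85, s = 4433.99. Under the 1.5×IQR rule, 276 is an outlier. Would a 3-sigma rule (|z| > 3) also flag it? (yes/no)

z = (276 − 10299.85) / 4433.99 = -2.26.
|z| = 2.26 ≤ 3.

no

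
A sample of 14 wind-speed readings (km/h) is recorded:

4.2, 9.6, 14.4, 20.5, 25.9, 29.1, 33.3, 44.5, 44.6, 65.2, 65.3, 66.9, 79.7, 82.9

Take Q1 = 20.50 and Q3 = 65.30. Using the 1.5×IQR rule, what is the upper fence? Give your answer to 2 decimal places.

IQR = Q3 − Q1 = 65.30 − 20.50 = 44.80.
Lower fence = Q1 − 1.5·IQR = 20.50 − 67.20 = -46.70.
Upper fence = Q3 + 1.5·IQR = 65.30 + 67.20 = 132.50.

132.50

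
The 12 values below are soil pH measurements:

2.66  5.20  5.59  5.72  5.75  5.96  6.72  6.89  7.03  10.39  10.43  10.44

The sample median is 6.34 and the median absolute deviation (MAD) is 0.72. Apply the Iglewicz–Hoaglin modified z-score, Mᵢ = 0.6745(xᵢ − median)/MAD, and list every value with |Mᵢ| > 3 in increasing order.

2.66, 10.39, 10.43, 10.44

|Mᵢ| > 3 ⇔ |xᵢ − 6.34| > 3·0.72/0.6745 = 3.20.
So outliers lie outside [3.14, 9.54].
2.66: M = -3.45 → outlier.
10.39: M = 3.79 → outlier.
10.43: M = 3.83 → outlier.
10.44: M = 3.84 → outlier.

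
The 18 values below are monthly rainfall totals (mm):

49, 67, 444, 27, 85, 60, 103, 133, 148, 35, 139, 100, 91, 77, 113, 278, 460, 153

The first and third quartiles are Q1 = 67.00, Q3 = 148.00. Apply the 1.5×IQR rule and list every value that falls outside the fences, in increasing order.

278, 444, 460

IQR = Q3 − Q1 = 148.00 − 67.00 = 81.00.
Lower fence = Q1 − 1.5·IQR = 67.00 − 121.50 = -54.50.
Upper fence = Q3 + 1.5·IQR = 148.00 + 121.50 = 269.50.
278 > 269.50 → outlier.
444 > 269.50 → outlier.
460 > 269.50 → outlier.
All remaining values lie within [-54.50, 269.50].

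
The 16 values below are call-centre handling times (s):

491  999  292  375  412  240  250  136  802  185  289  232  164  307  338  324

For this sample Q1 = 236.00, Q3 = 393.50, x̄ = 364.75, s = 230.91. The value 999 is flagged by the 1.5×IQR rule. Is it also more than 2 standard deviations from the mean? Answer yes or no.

z = (999 − 364.75) / 230.91 = 2.75.
|z| = 2.75 > 2.

yes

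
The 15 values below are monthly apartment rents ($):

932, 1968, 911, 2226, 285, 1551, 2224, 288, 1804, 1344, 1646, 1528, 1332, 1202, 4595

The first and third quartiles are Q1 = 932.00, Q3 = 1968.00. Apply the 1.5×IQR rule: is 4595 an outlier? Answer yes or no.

IQR = Q3 − Q1 = 1968.00 − 932.00 = 1036.00.
Lower fence = Q1 − 1.5·IQR = 932.00 − 1554.00 = -622.00.
Upper fence = Q3 + 1.5·IQR = 1968.00 + 1554.00 = 3522.00.
4595 lies above the upper fence.

yes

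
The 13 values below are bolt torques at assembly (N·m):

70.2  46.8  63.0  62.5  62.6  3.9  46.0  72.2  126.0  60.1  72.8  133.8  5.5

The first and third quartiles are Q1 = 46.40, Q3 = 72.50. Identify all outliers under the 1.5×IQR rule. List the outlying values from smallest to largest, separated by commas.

3.9, 5.5, 126.0, 133.8

IQR = Q3 − Q1 = 72.50 − 46.40 = 26.10.
Lower fence = Q1 − 1.5·IQR = 46.40 − 39.15 = 7.25.
Upper fence = Q3 + 1.5·IQR = 72.50 + 39.15 = 111.65.
3.9 < 7.25 → outlier.
5.5 < 7.25 → outlier.
126.0 > 111.65 → outlier.
133.8 > 111.65 → outlier.
All remaining values lie within [7.25, 111.65].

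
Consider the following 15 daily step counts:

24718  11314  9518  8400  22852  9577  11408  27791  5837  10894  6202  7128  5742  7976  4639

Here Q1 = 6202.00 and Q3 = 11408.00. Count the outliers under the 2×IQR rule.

3

IQR = 5206.00; fences at 6202.00 − 10412.00 = -4210.00 and 11408.00 + 10412.00 = 21820.00.
Outside the cutoffs: 22852, 24718, 27791.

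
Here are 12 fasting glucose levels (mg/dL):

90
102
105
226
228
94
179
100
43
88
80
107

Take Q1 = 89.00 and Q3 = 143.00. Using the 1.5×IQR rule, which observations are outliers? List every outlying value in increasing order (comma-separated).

IQR = Q3 − Q1 = 143.00 − 89.00 = 54.00.
Lower fence = Q1 − 1.5·IQR = 89.00 − 81.00 = 8.00.
Upper fence = Q3 + 1.5·IQR = 143.00 + 81.00 = 224.00.
226 > 224.00 → outlier.
228 > 224.00 → outlier.
All remaining values lie within [8.00, 224.00].

226, 228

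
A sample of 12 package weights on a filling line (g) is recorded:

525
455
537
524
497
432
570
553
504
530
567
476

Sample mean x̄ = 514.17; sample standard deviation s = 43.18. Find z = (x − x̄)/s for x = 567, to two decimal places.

z = (567 − 514.17) / 43.18 = 1.22.

1.22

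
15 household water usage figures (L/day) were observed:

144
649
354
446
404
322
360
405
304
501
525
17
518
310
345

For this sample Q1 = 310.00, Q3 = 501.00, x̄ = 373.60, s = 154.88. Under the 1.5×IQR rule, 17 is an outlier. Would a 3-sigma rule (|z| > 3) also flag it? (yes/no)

no

z = (17 − 373.60) / 154.88 = -2.30.
|z| = 2.30 ≤ 3.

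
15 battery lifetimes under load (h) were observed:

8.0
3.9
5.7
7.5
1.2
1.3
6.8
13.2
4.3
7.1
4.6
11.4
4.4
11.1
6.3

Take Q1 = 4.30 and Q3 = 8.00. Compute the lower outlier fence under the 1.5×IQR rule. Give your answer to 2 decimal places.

IQR = Q3 − Q1 = 8.00 − 4.30 = 3.70.
Lower fence = Q1 − 1.5·IQR = 4.30 − 5.55 = -1.25.
Upper fence = Q3 + 1.5·IQR = 8.00 + 5.55 = 13.55.

-1.25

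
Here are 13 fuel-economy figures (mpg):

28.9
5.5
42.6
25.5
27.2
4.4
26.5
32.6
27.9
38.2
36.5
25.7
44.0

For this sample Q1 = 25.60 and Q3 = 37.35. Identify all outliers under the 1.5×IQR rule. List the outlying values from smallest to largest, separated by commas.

IQR = Q3 − Q1 = 37.35 − 25.60 = 11.75.
Lower fence = Q1 − 1.5·IQR = 25.60 − 17.625 = 7.975.
Upper fence = Q3 + 1.5·IQR = 37.35 + 17.625 = 54.975.
4.4 < 7.975 → outlier.
5.5 < 7.975 → outlier.
All remaining values lie within [7.975, 54.975].

4.4, 5.5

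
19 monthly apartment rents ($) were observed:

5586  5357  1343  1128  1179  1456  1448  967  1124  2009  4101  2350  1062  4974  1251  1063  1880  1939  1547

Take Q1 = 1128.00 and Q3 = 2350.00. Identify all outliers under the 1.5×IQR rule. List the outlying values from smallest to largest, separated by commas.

IQR = Q3 − Q1 = 2350.00 − 1128.00 = 1222.00.
Lower fence = Q1 − 1.5·IQR = 1128.00 − 1833.00 = -705.00.
Upper fence = Q3 + 1.5·IQR = 2350.00 + 1833.00 = 4183.00.
4974 > 4183.00 → outlier.
5357 > 4183.00 → outlier.
5586 > 4183.00 → outlier.
All remaining values lie within [-705.00, 4183.00].

4974, 5357, 5586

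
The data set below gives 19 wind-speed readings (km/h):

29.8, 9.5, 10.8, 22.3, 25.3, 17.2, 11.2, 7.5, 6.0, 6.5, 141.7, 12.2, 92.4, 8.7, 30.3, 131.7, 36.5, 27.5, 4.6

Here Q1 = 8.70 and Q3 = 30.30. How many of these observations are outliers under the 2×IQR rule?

3

IQR = 21.60; fences at 8.70 − 43.20 = -34.50 and 30.30 + 43.20 = 73.50.
Outside the cutoffs: 92.4, 131.7, 141.7.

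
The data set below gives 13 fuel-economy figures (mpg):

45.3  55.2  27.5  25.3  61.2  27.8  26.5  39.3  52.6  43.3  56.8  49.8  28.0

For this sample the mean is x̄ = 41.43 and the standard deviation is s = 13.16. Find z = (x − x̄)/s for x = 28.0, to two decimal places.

-1.02

z = (28.0 − 41.43) / 13.16 = -1.02.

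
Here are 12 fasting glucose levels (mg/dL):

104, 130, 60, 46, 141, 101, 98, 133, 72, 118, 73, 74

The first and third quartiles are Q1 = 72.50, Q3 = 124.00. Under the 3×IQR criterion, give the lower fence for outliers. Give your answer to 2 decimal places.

-82.00

IQR = Q3 − Q1 = 124.00 − 72.50 = 51.50.
Lower fence = Q1 − 3·IQR = 72.50 − 154.50 = -82.00.
Upper fence = Q3 + 3·IQR = 124.00 + 154.50 = 278.50.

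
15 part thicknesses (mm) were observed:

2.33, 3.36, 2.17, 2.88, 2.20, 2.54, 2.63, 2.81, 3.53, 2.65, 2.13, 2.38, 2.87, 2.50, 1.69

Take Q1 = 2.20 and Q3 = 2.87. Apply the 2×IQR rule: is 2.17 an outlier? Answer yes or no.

IQR = Q3 − Q1 = 2.87 − 2.20 = 0.67.
Lower fence = Q1 − 2·IQR = 2.20 − 1.34 = 0.86.
Upper fence = Q3 + 2·IQR = 2.87 + 1.34 = 4.21.
2.17 lies within [0.86, 4.21].

no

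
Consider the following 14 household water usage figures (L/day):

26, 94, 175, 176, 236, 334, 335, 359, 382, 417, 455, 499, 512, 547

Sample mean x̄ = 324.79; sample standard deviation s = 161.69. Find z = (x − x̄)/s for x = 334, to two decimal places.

z = (334 − 324.79) / 161.69 = 0.06.

0.06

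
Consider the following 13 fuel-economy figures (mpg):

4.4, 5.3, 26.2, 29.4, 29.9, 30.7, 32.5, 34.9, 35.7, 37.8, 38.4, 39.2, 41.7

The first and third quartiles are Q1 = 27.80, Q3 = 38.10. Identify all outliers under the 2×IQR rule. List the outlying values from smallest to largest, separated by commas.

4.4, 5.3

IQR = Q3 − Q1 = 38.10 − 27.80 = 10.30.
Lower fence = Q1 − 2·IQR = 27.80 − 20.60 = 7.20.
Upper fence = Q3 + 2·IQR = 38.10 + 20.60 = 58.70.
4.4 < 7.20 → outlier.
5.3 < 7.20 → outlier.
All remaining values lie within [7.20, 58.70].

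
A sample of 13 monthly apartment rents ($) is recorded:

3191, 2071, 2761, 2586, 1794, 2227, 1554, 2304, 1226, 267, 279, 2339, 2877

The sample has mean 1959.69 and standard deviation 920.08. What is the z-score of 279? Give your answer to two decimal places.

z = (279 − 1959.69) / 920.08 = -1.83.

-1.83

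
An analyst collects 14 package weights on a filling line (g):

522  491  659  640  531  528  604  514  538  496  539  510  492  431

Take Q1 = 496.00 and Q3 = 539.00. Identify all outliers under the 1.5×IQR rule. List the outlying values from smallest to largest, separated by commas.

431, 604, 640, 659

IQR = Q3 − Q1 = 539.00 − 496.00 = 43.00.
Lower fence = Q1 − 1.5·IQR = 496.00 − 64.50 = 431.50.
Upper fence = Q3 + 1.5·IQR = 539.00 + 64.50 = 603.50.
431 < 431.50 → outlier.
604 > 603.50 → outlier.
640 > 603.50 → outlier.
659 > 603.50 → outlier.
All remaining values lie within [431.50, 603.50].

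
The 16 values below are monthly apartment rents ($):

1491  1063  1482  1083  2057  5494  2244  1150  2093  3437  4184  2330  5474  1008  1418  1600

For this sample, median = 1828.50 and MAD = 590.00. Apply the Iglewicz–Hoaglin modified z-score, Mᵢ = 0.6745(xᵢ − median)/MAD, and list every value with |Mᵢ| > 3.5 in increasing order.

5474, 5494

|Mᵢ| > 3.5 ⇔ |xᵢ − 1828.50| > 3.5·590.00/0.6745 = 3061.53.
So outliers lie outside [-1233.03, 4890.03].
5474: M = 4.17 → outlier.
5494: M = 4.19 → outlier.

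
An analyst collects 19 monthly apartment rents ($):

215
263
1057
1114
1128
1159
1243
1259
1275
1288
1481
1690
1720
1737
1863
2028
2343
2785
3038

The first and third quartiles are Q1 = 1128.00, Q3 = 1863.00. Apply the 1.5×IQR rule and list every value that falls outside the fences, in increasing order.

3038

IQR = Q3 − Q1 = 1863.00 − 1128.00 = 735.00.
Lower fence = Q1 − 1.5·IQR = 1128.00 − 1102.50 = 25.50.
Upper fence = Q3 + 1.5·IQR = 1863.00 + 1102.50 = 2965.50.
3038 > 2965.50 → outlier.
All remaining values lie within [25.50, 2965.50].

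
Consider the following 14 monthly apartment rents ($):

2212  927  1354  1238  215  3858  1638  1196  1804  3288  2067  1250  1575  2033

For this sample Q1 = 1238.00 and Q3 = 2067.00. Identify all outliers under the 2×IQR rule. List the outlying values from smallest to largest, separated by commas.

3858

IQR = Q3 − Q1 = 2067.00 − 1238.00 = 829.00.
Lower fence = Q1 − 2·IQR = 1238.00 − 1658.00 = -420.00.
Upper fence = Q3 + 2·IQR = 2067.00 + 1658.00 = 3725.00.
3858 > 3725.00 → outlier.
All remaining values lie within [-420.00, 3725.00].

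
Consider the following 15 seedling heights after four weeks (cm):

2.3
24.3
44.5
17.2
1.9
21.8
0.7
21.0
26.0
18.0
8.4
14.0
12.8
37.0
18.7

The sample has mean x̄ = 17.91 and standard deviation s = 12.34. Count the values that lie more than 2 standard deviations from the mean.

1

Cutoffs: x̄ ± 2s = [-6.77, 42.59].
Outside the cutoffs: 44.5.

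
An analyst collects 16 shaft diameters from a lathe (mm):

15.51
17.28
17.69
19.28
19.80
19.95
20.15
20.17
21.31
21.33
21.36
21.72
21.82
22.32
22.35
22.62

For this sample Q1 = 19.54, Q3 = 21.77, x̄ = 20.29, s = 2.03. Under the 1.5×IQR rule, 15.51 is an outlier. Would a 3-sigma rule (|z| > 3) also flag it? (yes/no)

no

z = (15.51 − 20.29) / 2.03 = -2.35.
|z| = 2.35 ≤ 3.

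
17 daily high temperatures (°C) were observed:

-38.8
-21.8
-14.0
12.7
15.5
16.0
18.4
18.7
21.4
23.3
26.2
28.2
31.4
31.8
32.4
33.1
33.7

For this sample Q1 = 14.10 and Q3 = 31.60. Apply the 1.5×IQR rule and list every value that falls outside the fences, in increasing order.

-38.8, -21.8, -14.0

IQR = Q3 − Q1 = 31.60 − 14.10 = 17.50.
Lower fence = Q1 − 1.5·IQR = 14.10 − 26.25 = -12.15.
Upper fence = Q3 + 1.5·IQR = 31.60 + 26.25 = 57.85.
-38.8 < -12.15 → outlier.
-21.8 < -12.15 → outlier.
-14.0 < -12.15 → outlier.
All remaining values lie within [-12.15, 57.85].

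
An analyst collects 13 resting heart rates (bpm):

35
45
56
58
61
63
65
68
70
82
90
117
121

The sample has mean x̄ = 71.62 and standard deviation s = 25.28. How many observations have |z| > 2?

Cutoffs: x̄ ± 2s = [21.06, 122.18].
Every value lies within the cutoffs.

0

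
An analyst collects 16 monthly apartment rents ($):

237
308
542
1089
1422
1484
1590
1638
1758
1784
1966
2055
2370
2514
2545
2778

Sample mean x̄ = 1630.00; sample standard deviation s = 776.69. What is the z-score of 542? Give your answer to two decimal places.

z = (542 − 1630.00) / 776.69 = -1.40.

-1.40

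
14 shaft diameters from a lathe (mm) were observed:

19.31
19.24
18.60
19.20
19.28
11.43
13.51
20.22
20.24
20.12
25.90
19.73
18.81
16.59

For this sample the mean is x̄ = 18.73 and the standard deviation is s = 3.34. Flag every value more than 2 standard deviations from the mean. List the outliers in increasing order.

11.43, 25.90

Cutoffs at x̄ ± 2s: 18.73 ± 2·3.34 = [12.05, 25.41].
11.43: z = -2.19, |z| > 2 → outlier.
25.90: z = 2.15, |z| > 2 → outlier.
Every other value lies within [12.05, 25.41].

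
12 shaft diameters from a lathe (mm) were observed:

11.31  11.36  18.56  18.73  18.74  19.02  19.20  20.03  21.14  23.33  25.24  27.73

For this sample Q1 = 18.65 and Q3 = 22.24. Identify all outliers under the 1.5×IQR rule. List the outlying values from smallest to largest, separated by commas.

11.31, 11.36, 27.73

IQR = Q3 − Q1 = 22.24 − 18.65 = 3.59.
Lower fence = Q1 − 1.5·IQR = 18.65 − 5.385 = 13.265.
Upper fence = Q3 + 1.5·IQR = 22.24 + 5.385 = 27.625.
11.31 < 13.265 → outlier.
11.36 < 13.265 → outlier.
27.73 > 27.625 → outlier.
All remaining values lie within [13.265, 27.625].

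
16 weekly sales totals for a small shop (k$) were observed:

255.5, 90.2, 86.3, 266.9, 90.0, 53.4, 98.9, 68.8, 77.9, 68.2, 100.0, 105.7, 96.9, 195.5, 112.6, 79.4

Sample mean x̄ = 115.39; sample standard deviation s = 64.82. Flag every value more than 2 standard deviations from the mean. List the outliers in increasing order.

255.5, 266.9

Cutoffs at x̄ ± 2s: 115.39 ± 2·64.82 = [-14.25, 245.03].
255.5: z = 2.16, |z| > 2 → outlier.
266.9: z = 2.34, |z| > 2 → outlier.
Every other value lies within [-14.25, 245.03].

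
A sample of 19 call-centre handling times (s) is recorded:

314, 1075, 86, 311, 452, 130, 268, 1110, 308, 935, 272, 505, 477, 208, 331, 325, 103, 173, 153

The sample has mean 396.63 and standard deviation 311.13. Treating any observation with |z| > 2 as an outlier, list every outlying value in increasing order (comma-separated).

Cutoffs at x̄ ± 2s: 396.63 ± 2·311.13 = [-225.63, 1018.89].
1075: z = 2.18, |z| > 2 → outlier.
1110: z = 2.29, |z| > 2 → outlier.
Every other value lies within [-225.63, 1018.89].

1075, 1110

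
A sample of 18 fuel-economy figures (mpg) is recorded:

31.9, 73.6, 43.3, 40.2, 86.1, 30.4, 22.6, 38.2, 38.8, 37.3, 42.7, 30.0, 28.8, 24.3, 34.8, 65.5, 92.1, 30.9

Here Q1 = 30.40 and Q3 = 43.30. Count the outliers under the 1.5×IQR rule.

IQR = 12.90; fences at 30.40 − 19.35 = 11.05 and 43.30 + 19.35 = 62.65.
Outside the cutoffs: 65.5, 73.6, 86.1, 92.1.

4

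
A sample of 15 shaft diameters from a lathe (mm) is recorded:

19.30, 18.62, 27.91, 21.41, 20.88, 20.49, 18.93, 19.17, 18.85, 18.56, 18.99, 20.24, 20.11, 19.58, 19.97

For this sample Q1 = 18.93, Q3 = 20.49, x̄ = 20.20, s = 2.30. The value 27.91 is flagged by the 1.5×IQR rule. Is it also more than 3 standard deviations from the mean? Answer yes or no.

z = (27.91 − 20.20) / 2.30 = 3.35.
|z| = 3.35 > 3.

yes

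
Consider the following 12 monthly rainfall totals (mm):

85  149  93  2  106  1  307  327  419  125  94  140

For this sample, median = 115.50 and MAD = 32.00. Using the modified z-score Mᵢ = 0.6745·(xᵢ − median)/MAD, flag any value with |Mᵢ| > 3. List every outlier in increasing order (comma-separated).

|Mᵢ| > 3 ⇔ |xᵢ − 115.50| > 3·32.00/0.6745 = 142.33.
So outliers lie outside [-26.83, 257.83].
307: M = 4.04 → outlier.
327: M = 4.46 → outlier.
419: M = 6.40 → outlier.

307, 327, 419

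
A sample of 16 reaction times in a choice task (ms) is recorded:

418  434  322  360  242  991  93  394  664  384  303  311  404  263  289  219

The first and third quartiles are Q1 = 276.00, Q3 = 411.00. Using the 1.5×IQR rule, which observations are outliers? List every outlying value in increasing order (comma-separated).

664, 991

IQR = Q3 − Q1 = 411.00 − 276.00 = 135.00.
Lower fence = Q1 − 1.5·IQR = 276.00 − 202.50 = 73.50.
Upper fence = Q3 + 1.5·IQR = 411.00 + 202.50 = 613.50.
664 > 613.50 → outlier.
991 > 613.50 → outlier.
All remaining values lie within [73.50, 613.50].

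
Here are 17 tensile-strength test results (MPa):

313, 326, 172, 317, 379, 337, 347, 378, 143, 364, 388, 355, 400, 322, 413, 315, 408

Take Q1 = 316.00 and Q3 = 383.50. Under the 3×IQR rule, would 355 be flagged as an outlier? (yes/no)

no

IQR = Q3 − Q1 = 383.50 − 316.00 = 67.50.
Lower fence = Q1 − 3·IQR = 316.00 − 202.50 = 113.50.
Upper fence = Q3 + 3·IQR = 383.50 + 202.50 = 586.00.
355 lies within [113.50, 586.00].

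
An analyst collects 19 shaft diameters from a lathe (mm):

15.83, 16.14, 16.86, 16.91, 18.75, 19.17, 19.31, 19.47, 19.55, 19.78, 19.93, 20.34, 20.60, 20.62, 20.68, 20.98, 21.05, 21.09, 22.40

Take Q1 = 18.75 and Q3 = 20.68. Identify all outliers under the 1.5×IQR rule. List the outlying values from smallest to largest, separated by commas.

IQR = Q3 − Q1 = 20.68 − 18.75 = 1.93.
Lower fence = Q1 − 1.5·IQR = 18.75 − 2.895 = 15.855.
Upper fence = Q3 + 1.5·IQR = 20.68 + 2.895 = 23.575.
15.83 < 15.855 → outlier.
All remaining values lie within [15.855, 23.575].

15.83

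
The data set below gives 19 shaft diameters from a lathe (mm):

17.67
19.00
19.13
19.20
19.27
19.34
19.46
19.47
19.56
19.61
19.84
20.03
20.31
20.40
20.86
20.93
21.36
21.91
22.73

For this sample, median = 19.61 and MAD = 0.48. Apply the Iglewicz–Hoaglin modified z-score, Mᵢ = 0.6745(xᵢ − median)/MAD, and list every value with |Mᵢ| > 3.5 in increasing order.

|Mᵢ| > 3.5 ⇔ |xᵢ − 19.61| > 3.5·0.48/0.6745 = 2.49.
So outliers lie outside [17.12, 22.10].
22.73: M = 4.38 → outlier.

22.73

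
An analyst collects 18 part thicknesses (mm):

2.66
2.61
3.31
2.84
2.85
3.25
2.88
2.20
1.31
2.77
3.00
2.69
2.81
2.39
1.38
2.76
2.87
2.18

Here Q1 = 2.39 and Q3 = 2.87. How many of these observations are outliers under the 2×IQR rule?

2

IQR = 0.48; fences at 2.39 − 0.96 = 1.43 and 2.87 + 0.96 = 3.83.
Outside the cutoffs: 1.31, 1.38.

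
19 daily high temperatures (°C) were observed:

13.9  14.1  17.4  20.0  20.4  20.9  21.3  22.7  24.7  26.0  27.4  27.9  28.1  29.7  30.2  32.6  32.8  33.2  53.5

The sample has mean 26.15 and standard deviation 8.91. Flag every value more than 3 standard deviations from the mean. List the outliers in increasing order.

Cutoffs at x̄ ± 3s: 26.15 ± 3·8.91 = [-0.58, 52.88].
53.5: z = 3.07, |z| > 3 → outlier.
Every other value lies within [-0.58, 52.88].

53.5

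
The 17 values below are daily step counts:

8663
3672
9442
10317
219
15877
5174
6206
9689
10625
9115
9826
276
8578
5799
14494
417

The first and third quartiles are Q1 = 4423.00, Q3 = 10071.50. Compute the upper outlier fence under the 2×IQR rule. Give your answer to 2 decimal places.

21368.50

IQR = Q3 − Q1 = 10071.50 − 4423.00 = 5648.50.
Lower fence = Q1 − 2·IQR = 4423.00 − 11297.00 = -6874.00.
Upper fence = Q3 + 2·IQR = 10071.50 + 11297.00 = 21368.50.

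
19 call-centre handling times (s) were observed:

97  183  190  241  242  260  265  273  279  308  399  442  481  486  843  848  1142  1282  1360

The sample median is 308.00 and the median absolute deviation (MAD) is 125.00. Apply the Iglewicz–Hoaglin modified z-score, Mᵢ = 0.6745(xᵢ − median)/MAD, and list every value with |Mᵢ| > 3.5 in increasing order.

|Mᵢ| > 3.5 ⇔ |xᵢ − 308.00| > 3.5·125.00/0.6745 = 648.63.
So outliers lie outside [-340.63, 956.63].
1142: M = 4.50 → outlier.
1282: M = 5.26 → outlier.
1360: M = 5.68 → outlier.

1142, 1282, 1360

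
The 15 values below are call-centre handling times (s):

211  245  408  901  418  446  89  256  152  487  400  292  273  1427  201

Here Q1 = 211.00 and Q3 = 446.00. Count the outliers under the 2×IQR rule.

IQR = 235.00; fences at 211.00 − 470.00 = -259.00 and 446.00 + 470.00 = 916.00.
Outside the cutoffs: 1427.

1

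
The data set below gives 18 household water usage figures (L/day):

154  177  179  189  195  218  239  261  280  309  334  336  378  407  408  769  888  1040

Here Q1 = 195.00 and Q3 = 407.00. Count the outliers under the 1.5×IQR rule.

3

IQR = 212.00; fences at 195.00 − 318.00 = -123.00 and 407.00 + 318.00 = 725.00.
Outside the cutoffs: 769, 888, 1040.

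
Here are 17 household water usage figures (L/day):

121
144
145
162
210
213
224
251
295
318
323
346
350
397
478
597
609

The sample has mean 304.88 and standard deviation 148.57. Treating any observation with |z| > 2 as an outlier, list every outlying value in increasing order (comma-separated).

Cutoffs at x̄ ± 2s: 304.88 ± 2·148.57 = [7.74, 602.02].
609: z = 2.05, |z| > 2 → outlier.
Every other value lies within [7.74, 602.02].

609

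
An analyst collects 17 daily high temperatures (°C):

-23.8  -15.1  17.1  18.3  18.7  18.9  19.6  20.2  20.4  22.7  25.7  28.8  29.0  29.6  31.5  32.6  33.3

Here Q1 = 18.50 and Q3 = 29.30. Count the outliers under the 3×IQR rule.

IQR = 10.80; fences at 18.50 − 32.40 = -13.90 and 29.30 + 32.40 = 61.70.
Outside the cutoffs: -23.8, -15.1.

2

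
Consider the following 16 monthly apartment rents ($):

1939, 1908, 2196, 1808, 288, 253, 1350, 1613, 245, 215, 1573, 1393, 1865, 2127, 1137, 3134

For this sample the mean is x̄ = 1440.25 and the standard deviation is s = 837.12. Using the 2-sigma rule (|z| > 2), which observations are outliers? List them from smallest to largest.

3134

Cutoffs at x̄ ± 2s: 1440.25 ± 2·837.12 = [-233.99, 3114.49].
3134: z = 2.02, |z| > 2 → outlier.
Every other value lies within [-233.99, 3114.49].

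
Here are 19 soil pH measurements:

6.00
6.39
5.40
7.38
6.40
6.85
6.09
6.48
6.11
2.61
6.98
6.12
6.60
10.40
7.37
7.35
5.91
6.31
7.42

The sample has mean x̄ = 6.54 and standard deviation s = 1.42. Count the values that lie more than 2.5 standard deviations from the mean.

Cutoffs: x̄ ± 2.5s = [2.99, 10.09].
Outside the cutoffs: 2.61, 10.40.

2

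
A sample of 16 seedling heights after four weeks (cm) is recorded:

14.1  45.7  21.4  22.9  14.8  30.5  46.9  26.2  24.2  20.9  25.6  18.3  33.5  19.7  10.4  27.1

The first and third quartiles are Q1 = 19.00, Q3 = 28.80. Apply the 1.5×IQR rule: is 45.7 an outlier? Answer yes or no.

IQR = Q3 − Q1 = 28.80 − 19.00 = 9.80.
Lower fence = Q1 − 1.5·IQR = 19.00 − 14.70 = 4.30.
Upper fence = Q3 + 1.5·IQR = 28.80 + 14.70 = 43.50.
45.7 lies above the upper fence.

yes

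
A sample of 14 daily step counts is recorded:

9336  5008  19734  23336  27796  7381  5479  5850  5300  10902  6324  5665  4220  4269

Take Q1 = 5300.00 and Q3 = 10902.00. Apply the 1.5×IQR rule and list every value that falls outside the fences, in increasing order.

IQR = Q3 − Q1 = 10902.00 − 5300.00 = 5602.00.
Lower fence = Q1 − 1.5·IQR = 5300.00 − 8403.00 = -3103.00.
Upper fence = Q3 + 1.5·IQR = 10902.00 + 8403.00 = 19305.00.
19734 > 19305.00 → outlier.
23336 > 19305.00 → outlier.
27796 > 19305.00 → outlier.
All remaining values lie within [-3103.00, 19305.00].

19734, 23336, 27796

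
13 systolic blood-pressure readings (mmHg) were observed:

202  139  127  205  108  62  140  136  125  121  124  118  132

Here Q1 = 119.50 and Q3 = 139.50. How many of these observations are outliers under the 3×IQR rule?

IQR = 20.00; fences at 119.50 − 60.00 = 59.50 and 139.50 + 60.00 = 199.50.
Outside the cutoffs: 202, 205.

2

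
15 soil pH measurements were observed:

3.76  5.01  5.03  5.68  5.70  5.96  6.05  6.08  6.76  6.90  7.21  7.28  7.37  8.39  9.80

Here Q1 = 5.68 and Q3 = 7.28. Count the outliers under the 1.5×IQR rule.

IQR = 1.60; fences at 5.68 − 2.40 = 3.28 and 7.28 + 2.40 = 9.68.
Outside the cutoffs: 9.80.

1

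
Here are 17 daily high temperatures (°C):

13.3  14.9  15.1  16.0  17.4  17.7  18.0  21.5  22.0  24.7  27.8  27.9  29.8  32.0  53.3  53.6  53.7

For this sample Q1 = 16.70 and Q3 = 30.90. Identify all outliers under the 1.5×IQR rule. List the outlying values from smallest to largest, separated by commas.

IQR = Q3 − Q1 = 30.90 − 16.70 = 14.20.
Lower fence = Q1 − 1.5·IQR = 16.70 − 21.30 = -4.60.
Upper fence = Q3 + 1.5·IQR = 30.90 + 21.30 = 52.20.
53.3 > 52.20 → outlier.
53.6 > 52.20 → outlier.
53.7 > 52.20 → outlier.
All remaining values lie within [-4.60, 52.20].

53.3, 53.6, 53.7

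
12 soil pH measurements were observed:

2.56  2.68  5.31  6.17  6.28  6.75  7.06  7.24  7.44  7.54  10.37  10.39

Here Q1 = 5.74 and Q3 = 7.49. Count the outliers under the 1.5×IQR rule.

IQR = 1.75; fences at 5.74 − 2.625 = 3.115 and 7.49 + 2.625 = 10.115.
Outside the cutoffs: 2.56, 2.68, 10.37, 10.39.

4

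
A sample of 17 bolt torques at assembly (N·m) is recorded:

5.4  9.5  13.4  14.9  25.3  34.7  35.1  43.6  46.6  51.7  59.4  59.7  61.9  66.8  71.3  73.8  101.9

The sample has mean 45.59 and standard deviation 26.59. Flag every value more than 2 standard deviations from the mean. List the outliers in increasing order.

101.9

Cutoffs at x̄ ± 2s: 45.59 ± 2·26.59 = [-7.59, 98.77].
101.9: z = 2.12, |z| > 2 → outlier.
Every other value lies within [-7.59, 98.77].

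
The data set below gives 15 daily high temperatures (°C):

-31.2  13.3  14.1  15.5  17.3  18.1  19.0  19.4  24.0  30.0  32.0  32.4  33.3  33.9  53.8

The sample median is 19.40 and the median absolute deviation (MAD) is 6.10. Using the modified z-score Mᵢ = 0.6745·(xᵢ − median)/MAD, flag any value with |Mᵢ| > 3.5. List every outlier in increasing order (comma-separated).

|Mᵢ| > 3.5 ⇔ |xᵢ − 19.40| > 3.5·6.10/0.6745 = 31.65.
So outliers lie outside [-12.25, 51.05].
-31.2: M = -5.60 → outlier.
53.8: M = 3.80 → outlier.

-31.2, 53.8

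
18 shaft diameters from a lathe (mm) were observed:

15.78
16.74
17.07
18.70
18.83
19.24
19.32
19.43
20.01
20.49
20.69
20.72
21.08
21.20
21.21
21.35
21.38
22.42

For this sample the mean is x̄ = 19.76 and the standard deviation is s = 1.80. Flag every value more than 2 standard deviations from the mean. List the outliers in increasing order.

15.78

Cutoffs at x̄ ± 2s: 19.76 ± 2·1.80 = [16.16, 23.36].
15.78: z = -2.21, |z| > 2 → outlier.
Every other value lies within [16.16, 23.36].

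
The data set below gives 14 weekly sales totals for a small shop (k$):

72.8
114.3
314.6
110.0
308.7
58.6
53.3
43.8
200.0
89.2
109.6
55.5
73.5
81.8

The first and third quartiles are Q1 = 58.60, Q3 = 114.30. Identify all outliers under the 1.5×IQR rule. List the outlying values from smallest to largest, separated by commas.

IQR = Q3 − Q1 = 114.30 − 58.60 = 55.70.
Lower fence = Q1 − 1.5·IQR = 58.60 − 83.55 = -24.95.
Upper fence = Q3 + 1.5·IQR = 114.30 + 83.55 = 197.85.
200.0 > 197.85 → outlier.
308.7 > 197.85 → outlier.
314.6 > 197.85 → outlier.
All remaining values lie within [-24.95, 197.85].

200.0, 308.7, 314.6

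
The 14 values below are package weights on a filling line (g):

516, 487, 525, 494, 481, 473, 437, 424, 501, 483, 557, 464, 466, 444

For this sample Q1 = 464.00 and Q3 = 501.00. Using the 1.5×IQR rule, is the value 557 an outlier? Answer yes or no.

IQR = Q3 − Q1 = 501.00 − 464.00 = 37.00.
Lower fence = Q1 − 1.5·IQR = 464.00 − 55.50 = 408.50.
Upper fence = Q3 + 1.5·IQR = 501.00 + 55.50 = 556.50.
557 lies above the upper fence.

yes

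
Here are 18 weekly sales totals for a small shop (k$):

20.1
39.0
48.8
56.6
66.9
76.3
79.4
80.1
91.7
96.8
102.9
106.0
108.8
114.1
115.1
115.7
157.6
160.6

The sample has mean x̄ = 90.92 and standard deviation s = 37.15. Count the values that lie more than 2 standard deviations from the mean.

Cutoffs: x̄ ± 2s = [16.62, 165.22].
Every value lies within the cutoffs.

0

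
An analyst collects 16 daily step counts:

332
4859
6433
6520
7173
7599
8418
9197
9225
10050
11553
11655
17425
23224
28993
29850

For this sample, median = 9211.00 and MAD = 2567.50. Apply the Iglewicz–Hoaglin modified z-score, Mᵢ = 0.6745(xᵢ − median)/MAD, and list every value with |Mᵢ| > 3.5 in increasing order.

|Mᵢ| > 3.5 ⇔ |xᵢ − 9211.00| > 3.5·2567.50/0.6745 = 13322.83.
So outliers lie outside [-4111.83, 22533.83].
23224: M = 3.68 → outlier.
28993: M = 5.20 → outlier.
29850: M = 5.42 → outlier.

23224, 28993, 29850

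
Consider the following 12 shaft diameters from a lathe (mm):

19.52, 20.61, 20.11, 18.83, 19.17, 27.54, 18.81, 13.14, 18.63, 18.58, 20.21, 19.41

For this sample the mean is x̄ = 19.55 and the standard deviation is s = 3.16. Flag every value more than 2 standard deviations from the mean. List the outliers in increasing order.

13.14, 27.54

Cutoffs at x̄ ± 2s: 19.55 ± 2·3.16 = [13.23, 25.87].
13.14: z = -2.03, |z| > 2 → outlier.
27.54: z = 2.53, |z| > 2 → outlier.
Every other value lies within [13.23, 25.87].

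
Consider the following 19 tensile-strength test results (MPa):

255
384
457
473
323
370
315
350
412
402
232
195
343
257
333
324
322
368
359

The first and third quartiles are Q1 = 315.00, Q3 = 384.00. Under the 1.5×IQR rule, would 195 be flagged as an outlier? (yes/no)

yes

IQR = Q3 − Q1 = 384.00 − 315.00 = 69.00.
Lower fence = Q1 − 1.5·IQR = 315.00 − 103.50 = 211.50.
Upper fence = Q3 + 1.5·IQR = 384.00 + 103.50 = 487.50.
195 lies below the lower fence.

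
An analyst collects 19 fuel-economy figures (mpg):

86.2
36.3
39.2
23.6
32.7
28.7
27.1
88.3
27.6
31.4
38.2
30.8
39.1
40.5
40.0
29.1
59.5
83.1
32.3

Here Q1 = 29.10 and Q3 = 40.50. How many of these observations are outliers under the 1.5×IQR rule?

IQR = 11.40; fences at 29.10 − 17.10 = 12.00 and 40.50 + 17.10 = 57.60.
Outside the cutoffs: 59.5, 83.1, 86.2, 88.3.

4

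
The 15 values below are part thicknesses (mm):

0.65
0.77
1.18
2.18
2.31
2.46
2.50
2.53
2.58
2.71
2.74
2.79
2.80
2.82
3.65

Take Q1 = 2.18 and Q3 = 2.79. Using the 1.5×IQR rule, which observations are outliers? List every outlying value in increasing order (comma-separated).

IQR = Q3 − Q1 = 2.79 − 2.18 = 0.61.
Lower fence = Q1 − 1.5·IQR = 2.18 − 0.915 = 1.265.
Upper fence = Q3 + 1.5·IQR = 2.79 + 0.915 = 3.705.
0.65 < 1.265 → outlier.
0.77 < 1.265 → outlier.
1.18 < 1.265 → outlier.
All remaining values lie within [1.265, 3.705].

0.65, 0.77, 1.18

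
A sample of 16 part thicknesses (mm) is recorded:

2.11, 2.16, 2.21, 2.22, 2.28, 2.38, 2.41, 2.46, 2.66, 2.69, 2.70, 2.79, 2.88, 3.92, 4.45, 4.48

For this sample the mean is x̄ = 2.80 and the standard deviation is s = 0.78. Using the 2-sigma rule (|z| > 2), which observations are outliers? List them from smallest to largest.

4.45, 4.48

Cutoffs at x̄ ± 2s: 2.80 ± 2·0.78 = [1.24, 4.36].
4.45: z = 2.12, |z| > 2 → outlier.
4.48: z = 2.15, |z| > 2 → outlier.
Every other value lies within [1.24, 4.36].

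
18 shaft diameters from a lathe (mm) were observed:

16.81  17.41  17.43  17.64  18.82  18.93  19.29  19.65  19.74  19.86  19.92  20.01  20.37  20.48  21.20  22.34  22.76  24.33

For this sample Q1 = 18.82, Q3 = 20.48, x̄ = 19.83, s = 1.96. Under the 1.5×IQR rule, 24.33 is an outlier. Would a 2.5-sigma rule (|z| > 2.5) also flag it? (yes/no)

z = (24.33 − 19.83) / 1.96 = 2.30.
|z| = 2.30 ≤ 2.5.

no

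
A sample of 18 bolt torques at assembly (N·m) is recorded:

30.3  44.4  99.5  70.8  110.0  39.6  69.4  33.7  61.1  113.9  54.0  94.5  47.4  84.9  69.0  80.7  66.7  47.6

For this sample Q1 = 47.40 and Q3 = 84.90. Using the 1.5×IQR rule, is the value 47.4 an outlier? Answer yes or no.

no

IQR = Q3 − Q1 = 84.90 − 47.40 = 37.50.
Lower fence = Q1 − 1.5·IQR = 47.40 − 56.25 = -8.85.
Upper fence = Q3 + 1.5·IQR = 84.90 + 56.25 = 141.15.
47.4 lies within [-8.85, 141.15].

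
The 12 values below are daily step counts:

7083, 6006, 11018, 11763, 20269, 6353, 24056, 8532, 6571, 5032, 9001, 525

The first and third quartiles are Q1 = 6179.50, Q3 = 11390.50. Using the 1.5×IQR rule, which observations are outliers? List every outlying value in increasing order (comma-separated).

20269, 24056

IQR = Q3 − Q1 = 11390.50 − 6179.50 = 5211.00.
Lower fence = Q1 − 1.5·IQR = 6179.50 − 7816.50 = -1637.00.
Upper fence = Q3 + 1.5·IQR = 11390.50 + 7816.50 = 19207.00.
20269 > 19207.00 → outlier.
24056 > 19207.00 → outlier.
All remaining values lie within [-1637.00, 19207.00].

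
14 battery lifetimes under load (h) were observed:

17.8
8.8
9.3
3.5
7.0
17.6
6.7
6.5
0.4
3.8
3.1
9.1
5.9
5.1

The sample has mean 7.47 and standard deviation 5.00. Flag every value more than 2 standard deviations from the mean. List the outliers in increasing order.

17.6, 17.8

Cutoffs at x̄ ± 2s: 7.47 ± 2·5.00 = [-2.53, 17.47].
17.6: z = 2.03, |z| > 2 → outlier.
17.8: z = 2.07, |z| > 2 → outlier.
Every other value lies within [-2.53, 17.47].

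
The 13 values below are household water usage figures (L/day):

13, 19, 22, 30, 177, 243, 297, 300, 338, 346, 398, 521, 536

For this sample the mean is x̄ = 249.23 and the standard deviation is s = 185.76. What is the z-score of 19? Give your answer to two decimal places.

-1.24

z = (19 − 249.23) / 185.76 = -1.24.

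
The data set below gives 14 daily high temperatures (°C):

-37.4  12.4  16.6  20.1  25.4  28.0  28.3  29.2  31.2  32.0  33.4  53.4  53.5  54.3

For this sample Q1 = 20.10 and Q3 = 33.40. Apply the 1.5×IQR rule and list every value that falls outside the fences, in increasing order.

IQR = Q3 − Q1 = 33.40 − 20.10 = 13.30.
Lower fence = Q1 − 1.5·IQR = 20.10 − 19.95 = 0.15.
Upper fence = Q3 + 1.5·IQR = 33.40 + 19.95 = 53.35.
-37.4 < 0.15 → outlier.
53.4 > 53.35 → outlier.
53.5 > 53.35 → outlier.
54.3 > 53.35 → outlier.
All remaining values lie within [0.15, 53.35].

-37.4, 53.4, 53.5, 54.3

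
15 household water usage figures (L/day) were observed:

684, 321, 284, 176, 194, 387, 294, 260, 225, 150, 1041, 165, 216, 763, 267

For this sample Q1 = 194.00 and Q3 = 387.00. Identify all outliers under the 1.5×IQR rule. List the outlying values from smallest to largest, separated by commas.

684, 763, 1041

IQR = Q3 − Q1 = 387.00 − 194.00 = 193.00.
Lower fence = Q1 − 1.5·IQR = 194.00 − 289.50 = -95.50.
Upper fence = Q3 + 1.5·IQR = 387.00 + 289.50 = 676.50.
684 > 676.50 → outlier.
763 > 676.50 → outlier.
1041 > 676.50 → outlier.
All remaining values lie within [-95.50, 676.50].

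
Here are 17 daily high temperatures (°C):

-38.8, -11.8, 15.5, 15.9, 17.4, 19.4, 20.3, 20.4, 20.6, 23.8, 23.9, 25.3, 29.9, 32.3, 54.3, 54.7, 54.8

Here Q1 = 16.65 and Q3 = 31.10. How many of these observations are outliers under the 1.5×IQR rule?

5

IQR = 14.45; fences at 16.65 − 21.675 = -5.025 and 31.10 + 21.675 = 52.775.
Outside the cutoffs: -38.8, -11.8, 54.3, 54.7, 54.8.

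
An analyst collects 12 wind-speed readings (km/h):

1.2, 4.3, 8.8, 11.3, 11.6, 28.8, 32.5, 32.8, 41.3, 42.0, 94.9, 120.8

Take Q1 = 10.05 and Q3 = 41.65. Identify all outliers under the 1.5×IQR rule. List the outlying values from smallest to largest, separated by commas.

IQR = Q3 − Q1 = 41.65 − 10.05 = 31.60.
Lower fence = Q1 − 1.5·IQR = 10.05 − 47.40 = -37.35.
Upper fence = Q3 + 1.5·IQR = 41.65 + 47.40 = 89.05.
94.9 > 89.05 → outlier.
120.8 > 89.05 → outlier.
All remaining values lie within [-37.35, 89.05].

94.9, 120.8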